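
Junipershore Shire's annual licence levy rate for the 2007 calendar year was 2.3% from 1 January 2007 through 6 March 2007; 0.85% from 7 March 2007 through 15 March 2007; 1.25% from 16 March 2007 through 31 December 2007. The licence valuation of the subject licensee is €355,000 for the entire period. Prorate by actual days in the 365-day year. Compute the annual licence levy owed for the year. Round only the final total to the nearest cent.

1 January – 6 March 2007: 65 days at 2.3% → €355,000 × 2.3% × 65/365 = €1,454.0411
7 March – 15 March 2007: 9 days at 0.85% → €355,000 × 0.85% × 9/365 = €74.4041
16 March – 31 December 2007: 291 days at 1.25% → €355,000 × 1.25% × 291/365 = €3,537.8425
Total = €5,066.2877

€5,066.29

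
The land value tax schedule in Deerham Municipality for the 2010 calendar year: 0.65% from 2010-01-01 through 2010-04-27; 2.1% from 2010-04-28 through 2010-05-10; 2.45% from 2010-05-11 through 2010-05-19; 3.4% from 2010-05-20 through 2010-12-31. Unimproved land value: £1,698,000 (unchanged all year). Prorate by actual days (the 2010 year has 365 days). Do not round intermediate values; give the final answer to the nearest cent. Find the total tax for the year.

£41,580.07

2010-01-01 to 2010-04-27: 117 days at 0.65% → £1,698,000 × 0.65% × 117/365 = £3,537.8877
2010-04-28 to 2010-05-10: 13 days at 2.1% → £1,698,000 × 2.1% × 13/365 = £1,270.0110
2010-05-11 to 2010-05-19: 9 days at 2.45% → £1,698,000 × 2.45% × 9/365 = £1,025.7781
2010-05-20 to 2010-12-31: 226 days at 3.4% → £1,698,000 × 3.4% × 226/365 = £35,746.3890
Total = £41,580.0658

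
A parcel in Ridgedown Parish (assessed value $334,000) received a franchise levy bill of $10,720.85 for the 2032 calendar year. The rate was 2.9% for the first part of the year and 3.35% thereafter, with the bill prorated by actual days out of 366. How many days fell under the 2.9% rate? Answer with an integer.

Let d = days at the first rate; then 366 − d days at the second rate.
$334,000 × [2.9%·d + 3.35%·(366−d)] / 366 = $10,720.85
Solving gives d = 114, so the new rate took effect on 24 April 2032.

114 days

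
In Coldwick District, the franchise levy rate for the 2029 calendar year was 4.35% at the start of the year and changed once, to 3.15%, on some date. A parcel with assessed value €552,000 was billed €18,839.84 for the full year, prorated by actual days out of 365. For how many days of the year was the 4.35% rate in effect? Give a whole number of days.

Let d = days at the first rate; then 365 − d days at the second rate.
€552,000 × [4.35%·d + 3.15%·(365−d)] / 365 = €18,839.84
Solving gives d = 80, so the new rate took effect on 22 Mar 2029.

80 days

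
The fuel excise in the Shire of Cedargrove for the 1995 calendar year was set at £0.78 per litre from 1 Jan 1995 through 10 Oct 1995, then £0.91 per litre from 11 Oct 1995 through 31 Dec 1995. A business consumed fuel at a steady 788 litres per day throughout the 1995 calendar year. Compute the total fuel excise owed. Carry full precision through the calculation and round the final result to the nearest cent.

£232,743.68

1 Jan – 10 Oct 1995: 283 days × 788 litres/day = 223,004 litres at £0.78/litre → £173,943.12
11 Oct – 31 Dec 1995: 82 days × 788 litres/day = 64,616 litres at £0.91/litre → £58,800.56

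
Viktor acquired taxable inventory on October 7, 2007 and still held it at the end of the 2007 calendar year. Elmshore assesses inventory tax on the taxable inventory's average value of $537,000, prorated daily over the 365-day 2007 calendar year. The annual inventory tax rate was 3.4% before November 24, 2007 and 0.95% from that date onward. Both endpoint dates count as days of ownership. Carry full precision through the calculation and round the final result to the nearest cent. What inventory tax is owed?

$2,932.17

October 7 – November 23, 2007: 48 days at 3.4% → $537,000 × 3.4% × 48/365 = $2,401.0521
November 24 – December 31, 2007: 38 days at 0.95% → $537,000 × 0.95% × 38/365 = $531.1151
Total = $2,932.1671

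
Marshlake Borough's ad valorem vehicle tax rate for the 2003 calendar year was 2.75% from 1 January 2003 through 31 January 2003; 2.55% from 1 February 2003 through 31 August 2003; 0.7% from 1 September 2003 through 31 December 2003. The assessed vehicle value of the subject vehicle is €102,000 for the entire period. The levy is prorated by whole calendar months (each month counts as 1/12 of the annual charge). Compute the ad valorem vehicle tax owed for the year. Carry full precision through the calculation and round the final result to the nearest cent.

1 January – 31 January 2003: 1 month at 2.75% → €102,000 × 2.75% × 1/12 = €233.7500
1 February – 31 August 2003: 7 months at 2.55% → €102,000 × 2.55% × 7/12 = €1,517.2500
1 September – 31 December 2003: 4 months at 0.7% → €102,000 × 0.7% × 4/12 = €238.0000
Total = €1,989.0000

€1,989.00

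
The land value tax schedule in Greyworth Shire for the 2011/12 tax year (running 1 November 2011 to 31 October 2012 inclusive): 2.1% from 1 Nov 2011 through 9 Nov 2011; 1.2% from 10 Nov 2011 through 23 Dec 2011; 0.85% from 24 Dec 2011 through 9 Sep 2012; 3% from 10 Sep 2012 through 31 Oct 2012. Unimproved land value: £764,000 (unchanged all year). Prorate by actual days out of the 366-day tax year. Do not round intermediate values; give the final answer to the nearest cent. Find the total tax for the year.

£9,384.05

1 Nov – 9 Nov 2011: 9 days at 2.1% → £764,000 × 2.1% × 9/366 = £394.5246
10 Nov – 23 Dec 2011: 44 days at 1.2% → £764,000 × 1.2% × 44/366 = £1,102.1639
24 Dec 2011 – 9 Sep 2012: 261 days at 0.85% → £764,000 × 0.85% × 261/366 = £4,630.9672
10 Sep – 31 Oct 2012: 52 days at 3% → £764,000 × 3% × 52/366 = £3,256.3934
Total = £9,384.0492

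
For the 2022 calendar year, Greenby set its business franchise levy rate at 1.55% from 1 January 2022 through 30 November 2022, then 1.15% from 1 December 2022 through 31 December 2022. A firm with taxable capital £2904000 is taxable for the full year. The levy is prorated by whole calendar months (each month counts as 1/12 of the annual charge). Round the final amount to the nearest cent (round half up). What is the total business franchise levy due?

£44044.00

1 January – 30 November 2022: 11 months at 1.55% → £2904000 × 1.55% × 11/12 = £41261.0000
1 December – 31 December 2022: 1 month at 1.15% → £2904000 × 1.15% × 1/12 = £2783.0000
Total = £44044.0000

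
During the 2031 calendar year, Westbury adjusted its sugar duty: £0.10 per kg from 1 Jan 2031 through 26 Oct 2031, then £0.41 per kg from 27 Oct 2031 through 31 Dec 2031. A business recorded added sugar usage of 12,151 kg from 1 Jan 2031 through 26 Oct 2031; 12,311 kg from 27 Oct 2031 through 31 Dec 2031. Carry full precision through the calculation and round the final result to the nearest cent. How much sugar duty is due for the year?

£6,262.61

1 Jan – 26 Oct 2031: 12,151 kg at £0.10/kg → £1,215.10
27 Oct – 31 Dec 2031: 12,311 kg at £0.41/kg → £5,047.51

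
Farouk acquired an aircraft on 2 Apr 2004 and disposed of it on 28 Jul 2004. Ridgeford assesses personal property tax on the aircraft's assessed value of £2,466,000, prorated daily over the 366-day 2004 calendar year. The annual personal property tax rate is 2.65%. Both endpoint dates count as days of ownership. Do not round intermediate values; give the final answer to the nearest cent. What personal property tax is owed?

£21,068.80

Days held (2 Apr – 28 Jul 2004): 118 out of 366
Tax = £2,466,000 × 2.65% × 118/366 = £21,068.8033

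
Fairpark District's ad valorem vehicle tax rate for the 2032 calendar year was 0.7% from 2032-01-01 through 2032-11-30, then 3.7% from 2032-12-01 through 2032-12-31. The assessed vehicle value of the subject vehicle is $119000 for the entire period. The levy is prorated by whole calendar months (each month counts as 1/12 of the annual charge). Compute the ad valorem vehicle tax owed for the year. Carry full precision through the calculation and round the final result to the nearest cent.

$1130.50

2032-01-01 to 2032-11-30: 11 months at 0.7% → $119000 × 0.7% × 11/12 = $763.5833
2032-12-01 to 2032-12-31: 1 month at 3.7% → $119000 × 3.7% × 1/12 = $366.9167
Total = $1130.5000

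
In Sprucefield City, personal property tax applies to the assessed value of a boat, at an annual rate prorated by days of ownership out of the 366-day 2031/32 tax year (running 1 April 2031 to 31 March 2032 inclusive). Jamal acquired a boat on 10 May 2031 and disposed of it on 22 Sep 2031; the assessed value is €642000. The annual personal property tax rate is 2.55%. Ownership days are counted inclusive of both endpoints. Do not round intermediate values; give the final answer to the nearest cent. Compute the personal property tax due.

Days held (10 May – 22 Sep 2031): 136 out of 366
Tax = €642000 × 2.55% × 136/366 = €6083.2131

€6083.21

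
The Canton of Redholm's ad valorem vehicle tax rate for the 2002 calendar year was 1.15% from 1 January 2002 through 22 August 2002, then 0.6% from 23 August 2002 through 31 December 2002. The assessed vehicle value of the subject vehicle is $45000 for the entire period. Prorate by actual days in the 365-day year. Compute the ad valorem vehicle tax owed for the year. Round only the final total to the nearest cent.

$428.67

1 January – 22 August 2002: 234 days at 1.15% → $45000 × 1.15% × 234/365 = $331.7671
23 August – 31 December 2002: 131 days at 0.6% → $45000 × 0.6% × 131/365 = $96.9041
Total = $428.6712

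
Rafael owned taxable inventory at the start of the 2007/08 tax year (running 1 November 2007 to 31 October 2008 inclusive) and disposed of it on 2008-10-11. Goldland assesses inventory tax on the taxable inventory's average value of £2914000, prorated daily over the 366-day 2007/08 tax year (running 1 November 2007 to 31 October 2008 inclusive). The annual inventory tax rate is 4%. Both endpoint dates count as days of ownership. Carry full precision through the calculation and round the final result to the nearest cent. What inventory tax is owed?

£110190.60

Days held (2007-11-01 to 2008-10-11): 346 out of 366
Tax = £2914000 × 4% × 346/366 = £110190.6011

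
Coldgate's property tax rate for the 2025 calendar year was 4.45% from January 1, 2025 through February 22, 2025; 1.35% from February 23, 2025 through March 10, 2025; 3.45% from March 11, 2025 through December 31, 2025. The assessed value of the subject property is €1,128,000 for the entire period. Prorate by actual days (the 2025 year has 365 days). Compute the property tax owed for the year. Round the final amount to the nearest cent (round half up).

€39,515.54

January 1 – February 22, 2025: 53 days at 4.45% → €1,128,000 × 4.45% × 53/365 = €7,288.7342
February 23 – March 10, 2025: 16 days at 1.35% → €1,128,000 × 1.35% × 16/365 = €667.5288
March 11 – December 31, 2025: 296 days at 3.45% → €1,128,000 × 3.45% × 296/365 = €31,559.2767
Total = €39,515.5397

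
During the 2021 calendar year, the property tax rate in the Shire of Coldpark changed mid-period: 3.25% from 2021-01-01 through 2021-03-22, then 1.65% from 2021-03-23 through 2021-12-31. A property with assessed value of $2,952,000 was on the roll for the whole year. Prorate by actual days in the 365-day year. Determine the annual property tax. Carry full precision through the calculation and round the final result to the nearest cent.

2021-01-01 to 2021-03-22: 81 days at 3.25% → $2,952,000 × 3.25% × 81/365 = $21,290.7945
2021-03-23 to 2021-12-31: 284 days at 1.65% → $2,952,000 × 1.65% × 284/365 = $37,898.8274
Total = $59,189.6219

$59,189.62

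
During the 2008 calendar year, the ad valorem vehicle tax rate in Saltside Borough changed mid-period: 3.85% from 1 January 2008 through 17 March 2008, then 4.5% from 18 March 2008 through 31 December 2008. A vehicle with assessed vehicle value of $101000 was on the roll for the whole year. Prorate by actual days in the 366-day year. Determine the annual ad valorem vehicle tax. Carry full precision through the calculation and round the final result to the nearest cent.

$4406.88

1 January – 17 March 2008: 77 days at 3.85% → $101000 × 3.85% × 77/366 = $818.0724
18 March – 31 December 2008: 289 days at 4.5% → $101000 × 4.5% × 289/366 = $3588.8115
Total = $4406.8839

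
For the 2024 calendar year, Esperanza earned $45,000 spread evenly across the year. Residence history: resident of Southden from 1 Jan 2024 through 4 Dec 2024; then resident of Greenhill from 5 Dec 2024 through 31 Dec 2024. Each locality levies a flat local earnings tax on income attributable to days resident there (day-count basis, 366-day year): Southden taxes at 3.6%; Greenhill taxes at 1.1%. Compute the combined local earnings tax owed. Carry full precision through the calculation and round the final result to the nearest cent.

Southden, 1 Jan – 4 Dec 2024: 339 days → $45,000 × 3.6% × 339/366 = $1,500.4918
Greenhill, 5 Dec – 31 Dec 2024: 27 days → $45,000 × 1.1% × 27/366 = $36.5164
Total = $1,537.0082

$1,537.01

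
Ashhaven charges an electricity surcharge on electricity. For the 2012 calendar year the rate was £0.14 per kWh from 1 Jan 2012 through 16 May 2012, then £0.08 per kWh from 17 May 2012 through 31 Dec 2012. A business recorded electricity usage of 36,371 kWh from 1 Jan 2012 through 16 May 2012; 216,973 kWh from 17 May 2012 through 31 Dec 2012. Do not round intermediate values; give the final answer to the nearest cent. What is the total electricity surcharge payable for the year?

£22,449.78

1 Jan – 16 May 2012: 36,371 kWh at £0.14/kWh → £5,091.94
17 May – 31 Dec 2012: 216,973 kWh at £0.08/kWh → £17,357.84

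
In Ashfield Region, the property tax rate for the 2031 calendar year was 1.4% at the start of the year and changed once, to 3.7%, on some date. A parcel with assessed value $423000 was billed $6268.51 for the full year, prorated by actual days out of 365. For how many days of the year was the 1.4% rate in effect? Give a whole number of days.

Let d = days at the first rate; then 365 − d days at the second rate.
$423000 × [1.4%·d + 3.7%·(365−d)] / 365 = $6268.51
Solving gives d = 352, so the new rate took effect on 19 December 2031.

352 days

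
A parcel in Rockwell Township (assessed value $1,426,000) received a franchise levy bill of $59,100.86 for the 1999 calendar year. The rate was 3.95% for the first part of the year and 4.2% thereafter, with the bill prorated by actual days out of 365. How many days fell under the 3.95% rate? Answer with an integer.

Let d = days at the first rate; then 365 − d days at the second rate.
$1,426,000 × [3.95%·d + 4.2%·(365−d)] / 365 = $59,100.86
Solving gives d = 81, so the new rate took effect on March 23, 1999.

81 days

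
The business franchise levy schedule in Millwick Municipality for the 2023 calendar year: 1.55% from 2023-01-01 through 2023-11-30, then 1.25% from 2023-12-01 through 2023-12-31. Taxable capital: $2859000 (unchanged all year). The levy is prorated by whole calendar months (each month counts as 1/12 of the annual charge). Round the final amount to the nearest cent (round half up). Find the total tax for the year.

2023-01-01 to 2023-11-30: 11 months at 1.55% → $2859000 × 1.55% × 11/12 = $40621.6250
2023-12-01 to 2023-12-31: 1 month at 1.25% → $2859000 × 1.25% × 1/12 = $2978.1250
Total = $43599.7500

$43599.75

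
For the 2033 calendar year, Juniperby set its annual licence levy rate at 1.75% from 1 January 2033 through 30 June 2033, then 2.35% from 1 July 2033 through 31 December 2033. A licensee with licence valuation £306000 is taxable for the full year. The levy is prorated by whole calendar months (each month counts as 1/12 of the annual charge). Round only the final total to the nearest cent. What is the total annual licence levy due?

£6273.00

1 January – 30 June 2033: 6 months at 1.75% → £306000 × 1.75% × 6/12 = £2677.5000
1 July – 31 December 2033: 6 months at 2.35% → £306000 × 2.35% × 6/12 = £3595.5000
Total = £6273.0000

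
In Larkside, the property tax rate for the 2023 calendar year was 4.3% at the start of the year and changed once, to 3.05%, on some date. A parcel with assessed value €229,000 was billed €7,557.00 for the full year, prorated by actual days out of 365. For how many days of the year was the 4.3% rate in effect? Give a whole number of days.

Let d = days at the first rate; then 365 − d days at the second rate.
€229,000 × [4.3%·d + 3.05%·(365−d)] / 365 = €7,557.00
Solving gives d = 73, so the new rate took effect on March 15, 2023.

73 days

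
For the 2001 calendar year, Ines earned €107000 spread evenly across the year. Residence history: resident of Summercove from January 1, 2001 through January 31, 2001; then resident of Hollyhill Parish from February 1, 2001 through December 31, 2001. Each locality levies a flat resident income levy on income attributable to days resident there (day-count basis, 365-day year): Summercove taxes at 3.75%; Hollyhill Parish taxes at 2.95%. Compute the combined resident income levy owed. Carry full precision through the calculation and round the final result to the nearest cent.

Summercove, January 1 – January 31, 2001: 31 days → €107000 × 3.75% × 31/365 = €340.7877
Hollyhill Parish, February 1 – December 31, 2001: 334 days → €107000 × 2.95% × 334/365 = €2888.4137
Total = €3229.2014

€3229.20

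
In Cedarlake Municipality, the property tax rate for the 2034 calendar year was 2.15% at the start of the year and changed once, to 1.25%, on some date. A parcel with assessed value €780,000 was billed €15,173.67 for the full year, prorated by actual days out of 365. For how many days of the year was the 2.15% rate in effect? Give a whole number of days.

Let d = days at the first rate; then 365 − d days at the second rate.
€780,000 × [2.15%·d + 1.25%·(365−d)] / 365 = €15,173.67
Solving gives d = 282, so the new rate took effect on October 10, 2034.

282 days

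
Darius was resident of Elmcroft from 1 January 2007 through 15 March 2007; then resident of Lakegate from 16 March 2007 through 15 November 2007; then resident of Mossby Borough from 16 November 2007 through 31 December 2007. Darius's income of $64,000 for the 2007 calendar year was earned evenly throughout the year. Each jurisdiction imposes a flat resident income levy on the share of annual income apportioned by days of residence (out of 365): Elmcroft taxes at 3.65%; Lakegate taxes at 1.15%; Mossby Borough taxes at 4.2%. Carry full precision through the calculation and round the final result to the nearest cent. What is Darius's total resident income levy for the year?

Elmcroft, 1 January – 15 March 2007: 74 days → $64,000 × 3.65% × 74/365 = $473.6000
Lakegate, 16 March – 15 November 2007: 245 days → $64,000 × 1.15% × 245/365 = $494.0274
Mossby Borough, 16 November – 31 December 2007: 46 days → $64,000 × 4.2% × 46/365 = $338.7616
Total = $1,306.3890

$1,306.39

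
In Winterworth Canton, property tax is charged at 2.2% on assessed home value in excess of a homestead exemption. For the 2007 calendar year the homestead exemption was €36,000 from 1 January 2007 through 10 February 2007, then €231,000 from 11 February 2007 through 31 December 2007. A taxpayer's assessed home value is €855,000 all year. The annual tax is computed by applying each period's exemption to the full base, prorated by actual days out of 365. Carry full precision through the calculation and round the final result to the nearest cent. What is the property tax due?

1 January – 10 February 2007: 41 days, exemption €36,000 → (€855,000 − €36,000) × 2.2% × 41/365 = €2,023.9397
11 February – 31 December 2007: 324 days, exemption €231,000 → (€855,000 − €231,000) × 2.2% × 324/365 = €12,185.9507
Total = €14,209.8904

€14,209.89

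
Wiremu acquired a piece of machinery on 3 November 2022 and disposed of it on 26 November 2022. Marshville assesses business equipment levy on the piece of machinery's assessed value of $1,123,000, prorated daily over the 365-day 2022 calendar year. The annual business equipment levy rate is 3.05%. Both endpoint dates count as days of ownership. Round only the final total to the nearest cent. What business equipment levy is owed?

$2,252.15

Days held (3 November – 26 November 2022): 24 out of 365
Tax = $1,123,000 × 3.05% × 24/365 = $2,252.1534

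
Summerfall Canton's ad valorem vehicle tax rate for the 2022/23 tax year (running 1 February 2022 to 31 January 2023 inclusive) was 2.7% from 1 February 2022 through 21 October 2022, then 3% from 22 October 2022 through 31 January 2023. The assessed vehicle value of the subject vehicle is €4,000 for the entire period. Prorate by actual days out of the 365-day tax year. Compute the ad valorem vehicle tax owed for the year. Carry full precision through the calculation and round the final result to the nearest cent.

€111.35

1 February – 21 October 2022: 263 days at 2.7% → €4,000 × 2.7% × 263/365 = €77.8192
22 October 2022 – 31 January 2023: 102 days at 3% → €4,000 × 3% × 102/365 = €33.5342
Total = €111.3534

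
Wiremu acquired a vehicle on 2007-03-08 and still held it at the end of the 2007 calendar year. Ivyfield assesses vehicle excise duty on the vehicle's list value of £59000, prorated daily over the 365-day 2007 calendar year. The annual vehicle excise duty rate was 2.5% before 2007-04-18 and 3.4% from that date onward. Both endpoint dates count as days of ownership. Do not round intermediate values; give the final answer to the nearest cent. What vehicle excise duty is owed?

2007-03-08 to 2007-04-17: 41 days at 2.5% → £59000 × 2.5% × 41/365 = £165.6849
2007-04-18 to 2007-12-31: 258 days at 3.4% → £59000 × 3.4% × 258/365 = £1417.9397
Total = £1583.6247

£1583.62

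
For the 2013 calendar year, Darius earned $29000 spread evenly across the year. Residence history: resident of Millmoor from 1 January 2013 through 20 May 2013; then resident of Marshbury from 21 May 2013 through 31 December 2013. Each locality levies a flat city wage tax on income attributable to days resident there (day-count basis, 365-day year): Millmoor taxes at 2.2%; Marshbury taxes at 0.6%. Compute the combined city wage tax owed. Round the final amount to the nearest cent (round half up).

Millmoor, 1 January – 20 May 2013: 140 days → $29000 × 2.2% × 140/365 = $244.7123
Marshbury, 21 May – 31 December 2013: 225 days → $29000 × 0.6% × 225/365 = $107.2603
Total = $351.9726

$351.97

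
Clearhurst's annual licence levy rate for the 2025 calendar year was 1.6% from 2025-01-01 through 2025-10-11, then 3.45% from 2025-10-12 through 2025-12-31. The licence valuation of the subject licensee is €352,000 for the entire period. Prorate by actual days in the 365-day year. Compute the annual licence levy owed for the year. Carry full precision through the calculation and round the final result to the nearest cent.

2025-01-01 to 2025-10-11: 284 days at 1.6% → €352,000 × 1.6% × 284/365 = €4,382.1589
2025-10-12 to 2025-12-31: 81 days at 3.45% → €352,000 × 3.45% × 81/365 = €2,694.9699
Total = €7,077.1288

€7,077.13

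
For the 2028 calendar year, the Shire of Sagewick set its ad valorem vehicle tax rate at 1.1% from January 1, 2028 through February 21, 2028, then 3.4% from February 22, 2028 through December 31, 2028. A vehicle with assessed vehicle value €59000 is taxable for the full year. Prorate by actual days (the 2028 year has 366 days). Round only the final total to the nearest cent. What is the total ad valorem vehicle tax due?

January 1 – February 21, 2028: 52 days at 1.1% → €59000 × 1.1% × 52/366 = €92.2077
February 22 – December 31, 2028: 314 days at 3.4% → €59000 × 3.4% × 314/366 = €1720.9945
Total = €1813.2022

€1813.20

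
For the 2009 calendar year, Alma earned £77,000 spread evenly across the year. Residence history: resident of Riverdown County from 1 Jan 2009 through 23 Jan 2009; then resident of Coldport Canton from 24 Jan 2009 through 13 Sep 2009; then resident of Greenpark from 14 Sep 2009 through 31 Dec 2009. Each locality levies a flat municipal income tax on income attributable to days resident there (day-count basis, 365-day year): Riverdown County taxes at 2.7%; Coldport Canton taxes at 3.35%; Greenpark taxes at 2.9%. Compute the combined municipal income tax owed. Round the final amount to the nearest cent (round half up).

£2,444.49

Riverdown County, 1 Jan – 23 Jan 2009: 23 days → £77,000 × 2.7% × 23/365 = £131.0055
Coldport Canton, 24 Jan – 13 Sep 2009: 233 days → £77,000 × 3.35% × 233/365 = £1,646.6397
Greenpark, 14 Sep – 31 Dec 2009: 109 days → £77,000 × 2.9% × 109/365 = £666.8411
Total = £2,444.4863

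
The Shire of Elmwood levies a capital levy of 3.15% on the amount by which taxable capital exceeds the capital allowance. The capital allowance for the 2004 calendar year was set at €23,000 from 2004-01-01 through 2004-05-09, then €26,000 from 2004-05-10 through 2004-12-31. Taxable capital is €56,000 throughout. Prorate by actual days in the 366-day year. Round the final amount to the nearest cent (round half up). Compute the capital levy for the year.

€978.57

2004-01-01 to 2004-05-09: 130 days, exemption €23,000 → (€56,000 − €23,000) × 3.15% × 130/366 = €369.2213
2004-05-10 to 2004-12-31: 236 days, exemption €26,000 → (€56,000 − €26,000) × 3.15% × 236/366 = €609.3443
Total = €978.5656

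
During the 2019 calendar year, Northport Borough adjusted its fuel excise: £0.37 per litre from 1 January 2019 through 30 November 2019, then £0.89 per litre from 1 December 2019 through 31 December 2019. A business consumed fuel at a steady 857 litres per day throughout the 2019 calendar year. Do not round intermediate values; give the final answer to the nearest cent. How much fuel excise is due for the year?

£129552.69

1 January – 30 November 2019: 334 days × 857 litres/day = 286,238 litres at £0.37/litre → £105908.06
1 December – 31 December 2019: 31 days × 857 litres/day = 26,567 litres at £0.89/litre → £23644.63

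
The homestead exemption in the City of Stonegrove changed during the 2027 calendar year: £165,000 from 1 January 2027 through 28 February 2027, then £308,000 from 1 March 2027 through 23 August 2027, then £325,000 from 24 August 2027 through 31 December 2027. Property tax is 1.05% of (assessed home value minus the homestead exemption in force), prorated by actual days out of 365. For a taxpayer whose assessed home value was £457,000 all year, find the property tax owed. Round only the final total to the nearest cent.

£1,743.63

1 January – 28 February 2027: 59 days, exemption £165,000 → (£457,000 − £165,000) × 1.05% × 59/365 = £495.6000
1 March – 23 August 2027: 176 days, exemption £308,000 → (£457,000 − £308,000) × 1.05% × 176/365 = £754.3890
24 August – 31 December 2027: 130 days, exemption £325,000 → (£457,000 − £325,000) × 1.05% × 130/365 = £493.6438
Total = £1,743.6329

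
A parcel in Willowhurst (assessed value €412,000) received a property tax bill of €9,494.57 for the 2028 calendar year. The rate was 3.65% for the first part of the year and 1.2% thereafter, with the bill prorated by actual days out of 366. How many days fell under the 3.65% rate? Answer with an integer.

165 days

Let d = days at the first rate; then 366 − d days at the second rate.
€412,000 × [3.65%·d + 1.2%·(366−d)] / 366 = €9,494.57
Solving gives d = 165, so the new rate took effect on 14 June 2028.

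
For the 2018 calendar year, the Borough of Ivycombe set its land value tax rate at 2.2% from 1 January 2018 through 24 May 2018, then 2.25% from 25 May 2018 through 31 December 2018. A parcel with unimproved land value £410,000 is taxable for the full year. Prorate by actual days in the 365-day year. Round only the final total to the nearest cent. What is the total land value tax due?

£9,144.12

1 January – 24 May 2018: 144 days at 2.2% → £410,000 × 2.2% × 144/365 = £3,558.5753
25 May – 31 December 2018: 221 days at 2.25% → £410,000 × 2.25% × 221/365 = £5,585.5479
Total = £9,144.1233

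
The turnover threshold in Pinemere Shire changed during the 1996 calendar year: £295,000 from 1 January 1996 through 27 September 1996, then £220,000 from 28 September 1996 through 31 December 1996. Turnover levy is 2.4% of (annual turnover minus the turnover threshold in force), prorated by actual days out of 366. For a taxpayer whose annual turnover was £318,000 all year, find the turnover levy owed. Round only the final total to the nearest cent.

£1,019.21

1 January – 27 September 1996: 271 days, exemption £295,000 → (£318,000 − £295,000) × 2.4% × 271/366 = £408.7213
28 September – 31 December 1996: 95 days, exemption £220,000 → (£318,000 − £220,000) × 2.4% × 95/366 = £610.4918
Total = £1,019.2131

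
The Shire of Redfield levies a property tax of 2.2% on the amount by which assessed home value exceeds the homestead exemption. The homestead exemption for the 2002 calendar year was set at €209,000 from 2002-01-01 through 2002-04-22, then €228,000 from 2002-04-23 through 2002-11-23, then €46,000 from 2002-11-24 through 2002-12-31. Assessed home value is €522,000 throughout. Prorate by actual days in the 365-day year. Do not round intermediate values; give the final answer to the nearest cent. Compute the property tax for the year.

€7,013.12

2002-01-01 to 2002-04-22: 112 days, exemption €209,000 → (€522,000 − €209,000) × 2.2% × 112/365 = €2,112.9644
2002-04-23 to 2002-11-23: 215 days, exemption €228,000 → (€522,000 − €228,000) × 2.2% × 215/365 = €3,809.9178
2002-11-24 to 2002-12-31: 38 days, exemption €46,000 → (€522,000 − €46,000) × 2.2% × 38/365 = €1,090.2356
Total = €7,013.1178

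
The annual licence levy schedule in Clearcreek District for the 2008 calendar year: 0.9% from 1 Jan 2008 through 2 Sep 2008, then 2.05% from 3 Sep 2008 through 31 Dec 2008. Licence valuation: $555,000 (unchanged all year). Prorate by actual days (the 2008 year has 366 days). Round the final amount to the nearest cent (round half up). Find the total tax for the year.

$7,087.62

1 Jan – 2 Sep 2008: 246 days at 0.9% → $555,000 × 0.9% × 246/366 = $3,357.2951
3 Sep – 31 Dec 2008: 120 days at 2.05% → $555,000 × 2.05% × 120/366 = $3,730.3279
Total = $7,087.6230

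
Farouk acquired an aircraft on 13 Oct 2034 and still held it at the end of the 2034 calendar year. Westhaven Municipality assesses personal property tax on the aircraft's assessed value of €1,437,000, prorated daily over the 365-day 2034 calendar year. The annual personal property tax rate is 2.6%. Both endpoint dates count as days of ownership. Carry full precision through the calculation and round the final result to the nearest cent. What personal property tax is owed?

€8,188.93

Days held (13 Oct – 31 Dec 2034): 80 out of 365
Tax = €1,437,000 × 2.6% × 80/365 = €8,188.9315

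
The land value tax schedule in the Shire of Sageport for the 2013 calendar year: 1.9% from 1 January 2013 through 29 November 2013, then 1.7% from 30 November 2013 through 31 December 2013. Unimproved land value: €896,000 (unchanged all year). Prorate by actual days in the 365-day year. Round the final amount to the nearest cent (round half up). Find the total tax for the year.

1 January – 29 November 2013: 333 days at 1.9% → €896,000 × 1.9% × 333/365 = €15,531.4849
30 November – 31 December 2013: 32 days at 1.7% → €896,000 × 1.7% × 32/365 = €1,335.4082
Total = €16,866.8932

€16,866.89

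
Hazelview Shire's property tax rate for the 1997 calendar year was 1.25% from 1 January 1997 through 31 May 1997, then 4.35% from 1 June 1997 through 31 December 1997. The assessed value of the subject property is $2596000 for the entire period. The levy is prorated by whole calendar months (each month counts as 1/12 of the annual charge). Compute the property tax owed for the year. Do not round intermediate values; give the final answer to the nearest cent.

$79394.33

1 January – 31 May 1997: 5 months at 1.25% → $2596000 × 1.25% × 5/12 = $13520.8333
1 June – 31 December 1997: 7 months at 4.35% → $2596000 × 4.35% × 7/12 = $65873.5000
Total = $79394.3333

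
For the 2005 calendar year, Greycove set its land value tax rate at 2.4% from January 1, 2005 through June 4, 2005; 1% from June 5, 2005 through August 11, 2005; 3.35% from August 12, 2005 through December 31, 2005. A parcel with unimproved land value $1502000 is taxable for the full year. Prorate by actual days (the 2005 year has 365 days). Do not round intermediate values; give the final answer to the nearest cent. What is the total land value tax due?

$37681.68

January 1 – June 4, 2005: 155 days at 2.4% → $1502000 × 2.4% × 155/365 = $15308.0548
June 5 – August 11, 2005: 68 days at 1% → $1502000 × 1% × 68/365 = $2798.2466
August 12 – December 31, 2005: 142 days at 3.35% → $1502000 × 3.35% × 142/365 = $19575.3808
Total = $37681.6822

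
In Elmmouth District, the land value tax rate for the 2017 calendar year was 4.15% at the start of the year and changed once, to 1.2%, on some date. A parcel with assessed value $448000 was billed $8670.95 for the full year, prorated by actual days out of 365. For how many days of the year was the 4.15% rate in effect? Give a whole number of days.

Let d = days at the first rate; then 365 − d days at the second rate.
$448000 × [4.15%·d + 1.2%·(365−d)] / 365 = $8670.95
Solving gives d = 91, so the new rate took effect on 2 April 2017.

91 days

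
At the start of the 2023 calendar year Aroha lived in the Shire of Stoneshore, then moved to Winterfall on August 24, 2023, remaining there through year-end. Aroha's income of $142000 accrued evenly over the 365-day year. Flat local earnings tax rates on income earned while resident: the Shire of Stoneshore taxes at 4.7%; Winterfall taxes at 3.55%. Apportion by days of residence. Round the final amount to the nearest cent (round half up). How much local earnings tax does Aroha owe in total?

$6092.38

The Shire of Stoneshore, January 1 – August 23, 2023: 235 days → $142000 × 4.7% × 235/365 = $4296.9589
Winterfall, August 24 – December 31, 2023: 130 days → $142000 × 3.55% × 130/365 = $1795.4247
Total = $6092.3836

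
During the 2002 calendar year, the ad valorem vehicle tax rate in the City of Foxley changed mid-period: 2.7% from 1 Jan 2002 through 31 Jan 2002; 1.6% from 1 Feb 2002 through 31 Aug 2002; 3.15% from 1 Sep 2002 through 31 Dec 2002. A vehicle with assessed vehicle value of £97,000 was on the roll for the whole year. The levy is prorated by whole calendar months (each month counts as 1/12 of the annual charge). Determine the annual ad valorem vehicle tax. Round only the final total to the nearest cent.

1 Jan – 31 Jan 2002: 1 month at 2.7% → £97,000 × 2.7% × 1/12 = £218.2500
1 Feb – 31 Aug 2002: 7 months at 1.6% → £97,000 × 1.6% × 7/12 = £905.3333
1 Sep – 31 Dec 2002: 4 months at 3.15% → £97,000 × 3.15% × 4/12 = £1,018.5000
Total = £2,142.0833

£2,142.08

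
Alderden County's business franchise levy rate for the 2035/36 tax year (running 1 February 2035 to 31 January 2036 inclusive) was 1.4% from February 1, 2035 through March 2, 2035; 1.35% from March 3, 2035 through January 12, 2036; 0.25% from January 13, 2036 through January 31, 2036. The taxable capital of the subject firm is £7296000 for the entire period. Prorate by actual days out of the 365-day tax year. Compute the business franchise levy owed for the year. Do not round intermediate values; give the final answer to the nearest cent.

February 1 – March 2, 2035: 30 days at 1.4% → £7296000 × 1.4% × 30/365 = £8395.3973
March 3, 2035 – January 12, 2036: 316 days at 1.35% → £7296000 × 1.35% × 316/365 = £85273.2493
January 13 – January 31, 2036: 19 days at 0.25% → £7296000 × 0.25% × 19/365 = £949.4795
Total = £94618.1260

£94618.13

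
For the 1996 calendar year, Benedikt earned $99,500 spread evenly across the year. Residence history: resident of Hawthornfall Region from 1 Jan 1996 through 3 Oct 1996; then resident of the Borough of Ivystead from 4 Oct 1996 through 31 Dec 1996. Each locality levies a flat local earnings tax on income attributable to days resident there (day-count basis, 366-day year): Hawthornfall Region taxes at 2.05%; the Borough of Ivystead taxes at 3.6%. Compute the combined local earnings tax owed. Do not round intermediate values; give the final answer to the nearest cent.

Hawthornfall Region, 1 Jan – 3 Oct 1996: 277 days → $99,500 × 2.05% × 277/366 = $1,543.7452
The Borough of Ivystead, 4 Oct – 31 Dec 1996: 89 days → $99,500 × 3.6% × 89/366 = $871.0328
Total = $2,414.7780

$2,414.78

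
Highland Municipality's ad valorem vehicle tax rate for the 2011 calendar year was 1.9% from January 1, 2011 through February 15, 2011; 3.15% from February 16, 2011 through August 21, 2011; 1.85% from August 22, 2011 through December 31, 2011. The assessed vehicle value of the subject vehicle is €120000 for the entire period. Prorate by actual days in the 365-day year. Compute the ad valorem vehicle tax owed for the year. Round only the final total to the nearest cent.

January 1 – February 15, 2011: 46 days at 1.9% → €120000 × 1.9% × 46/365 = €287.3425
February 16 – August 21, 2011: 187 days at 3.15% → €120000 × 3.15% × 187/365 = €1936.6027
August 22 – December 31, 2011: 132 days at 1.85% → €120000 × 1.85% × 132/365 = €802.8493
Total = €3026.7945

€3026.79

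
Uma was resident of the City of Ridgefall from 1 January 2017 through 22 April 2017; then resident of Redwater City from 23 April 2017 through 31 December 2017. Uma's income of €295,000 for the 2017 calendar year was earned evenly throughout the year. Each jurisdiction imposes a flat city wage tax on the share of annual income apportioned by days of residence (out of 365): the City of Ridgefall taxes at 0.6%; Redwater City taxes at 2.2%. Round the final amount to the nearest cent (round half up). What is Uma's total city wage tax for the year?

€5,041.67

The City of Ridgefall, 1 January – 22 April 2017: 112 days → €295,000 × 0.6% × 112/365 = €543.1233
Redwater City, 23 April – 31 December 2017: 253 days → €295,000 × 2.2% × 253/365 = €4,498.5479
Total = €5,041.6712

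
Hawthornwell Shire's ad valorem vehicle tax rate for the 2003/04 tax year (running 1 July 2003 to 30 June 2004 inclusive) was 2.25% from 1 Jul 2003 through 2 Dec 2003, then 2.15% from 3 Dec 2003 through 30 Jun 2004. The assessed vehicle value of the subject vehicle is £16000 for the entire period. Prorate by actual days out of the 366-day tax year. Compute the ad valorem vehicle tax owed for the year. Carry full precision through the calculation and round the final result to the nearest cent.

£350.78

1 Jul – 2 Dec 2003: 155 days at 2.25% → £16000 × 2.25% × 155/366 = £152.4590
3 Dec 2003 – 30 Jun 2004: 211 days at 2.15% → £16000 × 2.15% × 211/366 = £198.3169
Total = £350.7760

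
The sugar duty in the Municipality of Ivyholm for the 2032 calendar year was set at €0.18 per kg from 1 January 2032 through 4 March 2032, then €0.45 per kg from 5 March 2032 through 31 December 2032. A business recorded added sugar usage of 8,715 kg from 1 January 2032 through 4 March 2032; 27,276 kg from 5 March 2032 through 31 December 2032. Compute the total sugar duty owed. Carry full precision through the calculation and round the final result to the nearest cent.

€13,842.90

1 January – 4 March 2032: 8,715 kg at €0.18/kg → €1,568.70
5 March – 31 December 2032: 27,276 kg at €0.45/kg → €12,274.20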